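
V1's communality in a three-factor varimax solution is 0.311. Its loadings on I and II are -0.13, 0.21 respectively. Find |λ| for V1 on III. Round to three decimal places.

0.500

Under orthogonal rotation h² = Σλ², so λ_III² = h² − (0.0610) = 0.311 − 0.0610 = 0.2500.
|λ| = √0.2500 = 0.5000.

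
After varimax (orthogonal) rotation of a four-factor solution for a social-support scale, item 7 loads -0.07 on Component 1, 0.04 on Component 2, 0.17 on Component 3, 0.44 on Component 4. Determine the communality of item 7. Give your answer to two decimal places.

0.23

h² = (-0.07)² + 0.04² + 0.17² + 0.44² = 0.0049 + 0.0016 + 0.0289 + 0.1936 = 0.2290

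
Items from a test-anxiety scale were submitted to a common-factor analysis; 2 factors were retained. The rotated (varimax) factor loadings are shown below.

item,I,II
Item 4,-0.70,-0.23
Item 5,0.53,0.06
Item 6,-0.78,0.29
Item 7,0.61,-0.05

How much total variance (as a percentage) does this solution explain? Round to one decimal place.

47.4%

Communalities: 0.5429, 0.2845, 0.6925, 0.3746; Σh² = 1.8945.
Total variance with 4 standardized items is 4, so the solution explains 1.8945/4 = 0.4736 = 47.36%.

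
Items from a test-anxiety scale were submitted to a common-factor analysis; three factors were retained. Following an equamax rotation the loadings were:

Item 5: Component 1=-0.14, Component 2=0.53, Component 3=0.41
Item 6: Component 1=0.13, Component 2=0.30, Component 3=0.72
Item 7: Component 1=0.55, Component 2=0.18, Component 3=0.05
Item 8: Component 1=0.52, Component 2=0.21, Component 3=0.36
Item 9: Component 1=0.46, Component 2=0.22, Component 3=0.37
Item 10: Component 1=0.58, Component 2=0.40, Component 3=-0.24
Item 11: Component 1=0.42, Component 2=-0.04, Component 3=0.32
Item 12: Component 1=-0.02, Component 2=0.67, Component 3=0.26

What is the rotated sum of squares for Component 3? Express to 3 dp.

1.183

SS loadings for Component 3 = 0.41² + 0.72² + 0.05² + 0.36² + 0.37² + (-0.24)² + 0.32² + 0.26² = 0.1681 + 0.5184 + 0.0025 + 0.1296 + 0.1369 + 0.0576 + 0.1024 + 0.0676 = 1.1831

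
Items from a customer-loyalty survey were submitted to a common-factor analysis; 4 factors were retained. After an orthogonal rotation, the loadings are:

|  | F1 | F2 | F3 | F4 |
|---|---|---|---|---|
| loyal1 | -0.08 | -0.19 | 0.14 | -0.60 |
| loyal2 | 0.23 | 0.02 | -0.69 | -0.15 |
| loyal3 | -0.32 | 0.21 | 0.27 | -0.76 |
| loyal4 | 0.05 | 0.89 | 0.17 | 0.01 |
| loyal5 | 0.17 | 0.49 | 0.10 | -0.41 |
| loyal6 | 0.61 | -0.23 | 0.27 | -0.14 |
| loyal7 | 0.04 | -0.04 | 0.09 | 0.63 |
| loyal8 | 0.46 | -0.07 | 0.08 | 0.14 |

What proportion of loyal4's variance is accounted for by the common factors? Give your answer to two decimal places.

0.82

h² = 0.05² + 0.89² + 0.17² + 0.01² = 0.0025 + 0.7921 + 0.0289 + 0.0001 = 0.8236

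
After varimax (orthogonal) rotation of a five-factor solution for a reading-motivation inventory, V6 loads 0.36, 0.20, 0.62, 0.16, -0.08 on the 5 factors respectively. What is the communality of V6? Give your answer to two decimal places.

h² = 0.36² + 0.20² + 0.62² + 0.16² + (-0.08)² = 0.1296 + 0.0400 + 0.3844 + 0.0256 + 0.0064 = 0.5860

0.59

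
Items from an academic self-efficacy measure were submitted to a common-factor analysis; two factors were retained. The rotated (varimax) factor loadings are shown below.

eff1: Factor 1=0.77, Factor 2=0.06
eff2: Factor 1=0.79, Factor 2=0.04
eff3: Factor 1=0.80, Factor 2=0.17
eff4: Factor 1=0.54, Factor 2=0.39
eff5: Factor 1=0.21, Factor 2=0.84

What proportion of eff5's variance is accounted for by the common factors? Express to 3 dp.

0.750

h² = 0.21² + 0.84² = 0.0441 + 0.7056 = 0.7497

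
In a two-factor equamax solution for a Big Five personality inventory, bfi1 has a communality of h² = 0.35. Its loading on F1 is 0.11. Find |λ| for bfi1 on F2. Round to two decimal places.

0.58

Under orthogonal rotation h² = Σλ², so λ_F2² = h² − (0.0121) = 0.35 − 0.0121 = 0.3379.
|λ| = √0.3379 = 0.5813.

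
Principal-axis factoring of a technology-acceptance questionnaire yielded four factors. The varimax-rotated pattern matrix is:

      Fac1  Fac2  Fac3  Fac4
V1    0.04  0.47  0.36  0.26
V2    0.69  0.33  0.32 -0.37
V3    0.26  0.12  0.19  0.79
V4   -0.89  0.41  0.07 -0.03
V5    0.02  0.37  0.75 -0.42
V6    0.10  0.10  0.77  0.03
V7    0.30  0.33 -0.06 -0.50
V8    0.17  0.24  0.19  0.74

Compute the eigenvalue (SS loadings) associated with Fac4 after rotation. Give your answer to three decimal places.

1.804

SS loadings for Fac4 = 0.26² + (-0.37)² + 0.79² + (-0.03)² + (-0.42)² + 0.03² + (-0.50)² + 0.74² = 0.0676 + 0.1369 + 0.6241 + 0.0009 + 0.1764 + 0.0009 + 0.2500 + 0.5476 = 1.8044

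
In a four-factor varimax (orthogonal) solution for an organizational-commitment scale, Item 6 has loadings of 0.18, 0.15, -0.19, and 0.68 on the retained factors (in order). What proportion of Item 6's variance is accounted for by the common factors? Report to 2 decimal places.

h² = 0.18² + 0.15² + (-0.19)² + 0.68² = 0.0324 + 0.0225 + 0.0361 + 0.4624 = 0.5534

0.55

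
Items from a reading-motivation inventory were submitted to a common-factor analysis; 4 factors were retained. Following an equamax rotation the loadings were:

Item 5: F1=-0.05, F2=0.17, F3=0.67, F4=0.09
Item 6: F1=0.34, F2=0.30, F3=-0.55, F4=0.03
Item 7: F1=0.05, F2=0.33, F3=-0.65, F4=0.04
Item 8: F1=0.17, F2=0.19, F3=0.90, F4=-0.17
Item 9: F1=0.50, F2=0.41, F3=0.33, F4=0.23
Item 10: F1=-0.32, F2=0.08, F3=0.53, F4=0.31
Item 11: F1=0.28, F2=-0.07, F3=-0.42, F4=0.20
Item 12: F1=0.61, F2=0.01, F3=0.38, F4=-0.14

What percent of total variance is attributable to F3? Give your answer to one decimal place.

SS loadings for F3 = 0.67² + (-0.55)² + (-0.65)² + 0.90² + 0.33² + 0.53² + (-0.42)² + 0.38² = 2.6945
With 8 standardized items, total variance = 8. Proportion = 2.6945/8 = 0.3368 → 33.68%.

33.7%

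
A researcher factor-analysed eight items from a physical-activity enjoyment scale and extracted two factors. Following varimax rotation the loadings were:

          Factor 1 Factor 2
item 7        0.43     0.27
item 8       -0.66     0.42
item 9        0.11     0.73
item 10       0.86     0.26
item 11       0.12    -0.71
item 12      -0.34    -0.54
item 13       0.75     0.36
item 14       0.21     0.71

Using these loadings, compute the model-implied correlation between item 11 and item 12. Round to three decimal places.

r̂ = Σ λ_i·λ_j across factors = (0.12)(-0.34) + (-0.71)(-0.54)
  = -0.0408 +0.3834 = 0.3426

0.343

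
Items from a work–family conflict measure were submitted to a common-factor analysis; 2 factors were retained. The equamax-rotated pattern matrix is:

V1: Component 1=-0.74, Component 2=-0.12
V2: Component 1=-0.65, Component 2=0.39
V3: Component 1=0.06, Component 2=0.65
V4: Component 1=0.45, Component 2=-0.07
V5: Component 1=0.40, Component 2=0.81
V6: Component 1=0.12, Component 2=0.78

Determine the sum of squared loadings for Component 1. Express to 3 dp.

1.351

SS loadings for Component 1 = (-0.74)² + (-0.65)² + 0.06² + 0.45² + 0.40² + 0.12² = 0.5476 + 0.4225 + 0.0036 + 0.2025 + 0.1600 + 0.0144 = 1.3506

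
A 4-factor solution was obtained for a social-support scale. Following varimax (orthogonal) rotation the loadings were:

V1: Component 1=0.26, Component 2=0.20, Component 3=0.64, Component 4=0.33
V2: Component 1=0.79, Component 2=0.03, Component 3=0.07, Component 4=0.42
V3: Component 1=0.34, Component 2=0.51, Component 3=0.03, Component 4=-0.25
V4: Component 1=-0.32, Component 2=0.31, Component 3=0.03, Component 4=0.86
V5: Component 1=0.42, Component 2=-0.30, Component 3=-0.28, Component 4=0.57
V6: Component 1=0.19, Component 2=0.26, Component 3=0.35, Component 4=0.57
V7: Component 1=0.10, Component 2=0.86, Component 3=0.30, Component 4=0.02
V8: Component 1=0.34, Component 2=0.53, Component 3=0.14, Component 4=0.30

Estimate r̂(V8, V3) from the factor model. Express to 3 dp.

r̂ = Σ λ_i·λ_j across factors = (0.34)(0.34) + (0.53)(0.51) + (0.14)(0.03) + (0.30)(-0.25)
  = +0.1156 +0.2703 +0.0042 -0.0750 = 0.3151

0.315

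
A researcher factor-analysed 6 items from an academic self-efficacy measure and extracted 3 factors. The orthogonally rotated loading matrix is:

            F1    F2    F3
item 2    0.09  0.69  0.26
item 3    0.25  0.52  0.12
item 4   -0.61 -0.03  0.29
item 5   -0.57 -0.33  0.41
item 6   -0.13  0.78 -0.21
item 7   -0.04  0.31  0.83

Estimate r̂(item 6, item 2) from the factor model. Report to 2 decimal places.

r̂ = Σ λ_i·λ_j across factors = (-0.13)(0.09) + (0.78)(0.69) + (-0.21)(0.26)
  = -0.0117 +0.5382 -0.0546 = 0.4719

0.47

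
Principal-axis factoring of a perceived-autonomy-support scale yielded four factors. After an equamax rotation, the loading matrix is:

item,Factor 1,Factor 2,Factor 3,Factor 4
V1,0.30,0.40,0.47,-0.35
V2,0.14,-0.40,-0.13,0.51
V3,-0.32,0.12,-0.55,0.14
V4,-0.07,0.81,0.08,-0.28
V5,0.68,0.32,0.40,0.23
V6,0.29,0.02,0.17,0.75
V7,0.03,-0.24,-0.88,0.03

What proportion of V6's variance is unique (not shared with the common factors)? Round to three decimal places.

0.324

h² = 0.29² + 0.02² + 0.17² + 0.75² = 0.0841 + 0.0004 + 0.0289 + 0.5625 = 0.6759
Uniqueness u² = 1 − h² = 1 − 0.6759 = 0.3241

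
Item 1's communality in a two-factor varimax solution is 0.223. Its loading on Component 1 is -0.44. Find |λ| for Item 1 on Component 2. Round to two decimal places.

0.17

Under orthogonal rotation h² = Σλ², so λ_Component 2² = h² − (0.1936) = 0.223 − 0.1936 = 0.0294.
|λ| = √0.0294 = 0.1715.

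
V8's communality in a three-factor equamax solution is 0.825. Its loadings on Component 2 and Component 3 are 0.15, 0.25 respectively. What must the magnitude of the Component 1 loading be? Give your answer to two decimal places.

0.86

Under orthogonal rotation h² = Σλ², so λ_Component 1² = h² − (0.0850) = 0.825 − 0.0850 = 0.7400.
|λ| = √0.7400 = 0.8602.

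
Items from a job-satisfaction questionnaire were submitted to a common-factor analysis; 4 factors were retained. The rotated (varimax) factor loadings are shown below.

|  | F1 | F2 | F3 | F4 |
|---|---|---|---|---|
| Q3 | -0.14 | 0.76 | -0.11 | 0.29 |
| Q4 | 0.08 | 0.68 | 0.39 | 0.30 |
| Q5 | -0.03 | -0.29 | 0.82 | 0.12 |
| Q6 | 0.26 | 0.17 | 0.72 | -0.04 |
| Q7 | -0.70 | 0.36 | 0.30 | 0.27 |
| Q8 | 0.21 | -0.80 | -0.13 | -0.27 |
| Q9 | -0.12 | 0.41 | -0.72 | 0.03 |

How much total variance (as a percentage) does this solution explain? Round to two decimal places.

Communalities: 0.6934, 0.7109, 0.7718, 0.6165, 0.7825, 0.7739, 0.7018; Σh² = 5.0508.
Total variance with 7 standardized items is 7, so the solution explains 5.0508/7 = 0.7215 = 72.15%.

72.15%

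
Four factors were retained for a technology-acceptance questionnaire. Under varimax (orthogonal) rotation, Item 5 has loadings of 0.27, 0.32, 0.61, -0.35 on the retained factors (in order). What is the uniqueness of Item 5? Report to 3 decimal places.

h² = 0.27² + 0.32² + 0.61² + (-0.35)² = 0.0729 + 0.1024 + 0.3721 + 0.1225 = 0.6699
Uniqueness u² = 1 − h² = 1 − 0.6699 = 0.3301

0.330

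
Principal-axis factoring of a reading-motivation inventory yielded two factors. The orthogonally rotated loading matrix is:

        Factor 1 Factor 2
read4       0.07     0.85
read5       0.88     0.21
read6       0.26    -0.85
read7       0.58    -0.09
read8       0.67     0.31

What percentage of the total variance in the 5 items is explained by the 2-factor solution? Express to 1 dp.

64.5%

Communalities: 0.7274, 0.8185, 0.7901, 0.3445, 0.5450; Σh² = 3.2255.
Total variance with 5 standardized items is 5, so the solution explains 3.2255/5 = 0.6451 = 64.51%.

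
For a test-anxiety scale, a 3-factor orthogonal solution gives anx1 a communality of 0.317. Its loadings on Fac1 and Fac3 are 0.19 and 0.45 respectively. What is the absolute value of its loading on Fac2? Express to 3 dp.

Under orthogonal rotation h² = Σλ², so λ_Fac2² = h² − (0.2386) = 0.317 − 0.2386 = 0.0784.
|λ| = √0.0784 = 0.2800.

0.280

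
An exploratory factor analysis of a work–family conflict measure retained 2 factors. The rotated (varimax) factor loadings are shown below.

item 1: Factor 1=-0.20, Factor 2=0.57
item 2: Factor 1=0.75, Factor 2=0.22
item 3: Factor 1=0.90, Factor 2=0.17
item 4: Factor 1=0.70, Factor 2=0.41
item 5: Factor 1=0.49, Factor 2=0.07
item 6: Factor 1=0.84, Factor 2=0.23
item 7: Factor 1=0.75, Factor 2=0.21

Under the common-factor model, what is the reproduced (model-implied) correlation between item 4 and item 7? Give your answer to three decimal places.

r̂ = Σ λ_i·λ_j across factors = (0.70)(0.75) + (0.41)(0.21)
  = +0.5250 +0.0861 = 0.6111

0.611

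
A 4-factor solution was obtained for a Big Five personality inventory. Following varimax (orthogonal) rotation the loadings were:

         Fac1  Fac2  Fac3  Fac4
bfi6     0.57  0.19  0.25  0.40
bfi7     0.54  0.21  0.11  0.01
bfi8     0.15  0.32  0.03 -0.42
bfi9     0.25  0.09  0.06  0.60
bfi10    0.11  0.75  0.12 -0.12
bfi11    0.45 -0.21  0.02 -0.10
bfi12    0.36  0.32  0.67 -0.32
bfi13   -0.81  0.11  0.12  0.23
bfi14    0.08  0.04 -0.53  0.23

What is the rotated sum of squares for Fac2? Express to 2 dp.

0.91

SS loadings for Fac2 = 0.19² + 0.21² + 0.32² + 0.09² + 0.75² + (-0.21)² + 0.32² + 0.11² + 0.04² = 0.0361 + 0.0441 + 0.1024 + 0.0081 + 0.5625 + 0.0441 + 0.1024 + 0.0121 + 0.0016 = 0.9134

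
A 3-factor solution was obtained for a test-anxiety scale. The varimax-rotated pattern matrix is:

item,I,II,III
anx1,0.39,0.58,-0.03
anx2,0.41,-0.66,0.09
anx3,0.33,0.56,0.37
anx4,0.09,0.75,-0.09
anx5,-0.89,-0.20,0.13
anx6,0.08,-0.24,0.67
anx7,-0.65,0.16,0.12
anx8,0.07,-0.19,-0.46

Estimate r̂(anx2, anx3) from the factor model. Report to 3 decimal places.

-0.201

r̂ = Σ λ_i·λ_j across factors = (0.41)(0.33) + (-0.66)(0.56) + (0.09)(0.37)
  = +0.1353 -0.3696 +0.0333 = -0.2010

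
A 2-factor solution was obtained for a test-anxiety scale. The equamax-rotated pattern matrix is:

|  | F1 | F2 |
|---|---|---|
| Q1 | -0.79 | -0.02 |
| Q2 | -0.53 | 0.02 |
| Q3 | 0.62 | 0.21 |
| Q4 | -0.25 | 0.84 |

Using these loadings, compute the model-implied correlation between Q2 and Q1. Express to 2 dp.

r̂ = Σ λ_i·λ_j across factors = (-0.53)(-0.79) + (0.02)(-0.02)
  = +0.4187 -0.0004 = 0.4183

0.42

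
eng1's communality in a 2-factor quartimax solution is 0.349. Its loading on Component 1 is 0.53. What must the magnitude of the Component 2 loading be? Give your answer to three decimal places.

0.261

Under orthogonal rotation h² = Σλ², so λ_Component 2² = h² − (0.2809) = 0.349 − 0.2809 = 0.0681.
|λ| = √0.0681 = 0.2610.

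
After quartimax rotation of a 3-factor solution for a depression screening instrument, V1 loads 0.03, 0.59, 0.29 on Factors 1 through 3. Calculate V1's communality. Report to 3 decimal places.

0.433

h² = 0.03² + 0.59² + 0.29² = 0.0009 + 0.3481 + 0.0841 = 0.4331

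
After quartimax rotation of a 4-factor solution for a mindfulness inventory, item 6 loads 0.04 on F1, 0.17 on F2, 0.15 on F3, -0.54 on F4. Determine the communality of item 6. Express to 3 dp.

0.345

h² = 0.04² + 0.17² + 0.15² + (-0.54)² = 0.0016 + 0.0289 + 0.0225 + 0.2916 = 0.3446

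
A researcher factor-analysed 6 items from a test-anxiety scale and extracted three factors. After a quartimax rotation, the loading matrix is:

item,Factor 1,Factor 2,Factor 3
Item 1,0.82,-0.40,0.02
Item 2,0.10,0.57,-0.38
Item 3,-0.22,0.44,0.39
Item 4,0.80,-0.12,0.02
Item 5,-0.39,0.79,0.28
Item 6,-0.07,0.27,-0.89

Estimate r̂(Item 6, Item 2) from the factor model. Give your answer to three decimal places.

r̂ = Σ λ_i·λ_j across factors = (-0.07)(0.10) + (0.27)(0.57) + (-0.89)(-0.38)
  = -0.0070 +0.1539 +0.3382 = 0.4851

0.485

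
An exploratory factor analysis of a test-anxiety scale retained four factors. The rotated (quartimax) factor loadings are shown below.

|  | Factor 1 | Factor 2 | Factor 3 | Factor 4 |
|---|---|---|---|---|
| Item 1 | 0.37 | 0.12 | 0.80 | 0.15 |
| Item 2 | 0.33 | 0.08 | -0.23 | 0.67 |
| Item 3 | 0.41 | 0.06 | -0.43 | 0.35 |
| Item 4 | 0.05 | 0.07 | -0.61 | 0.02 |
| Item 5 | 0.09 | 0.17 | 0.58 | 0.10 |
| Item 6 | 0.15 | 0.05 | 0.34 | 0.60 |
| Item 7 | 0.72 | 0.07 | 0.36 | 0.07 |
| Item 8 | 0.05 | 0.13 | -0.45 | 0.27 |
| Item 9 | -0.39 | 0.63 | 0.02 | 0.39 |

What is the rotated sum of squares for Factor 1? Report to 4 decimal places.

SS loadings for Factor 1 = 0.37² + 0.33² + 0.41² + 0.05² + 0.09² + 0.15² + 0.72² + 0.05² + (-0.39)² = 0.1369 + 0.1089 + 0.1681 + 0.0025 + 0.0081 + 0.0225 + 0.5184 + 0.0025 + 0.1521 = 1.1200

1.1200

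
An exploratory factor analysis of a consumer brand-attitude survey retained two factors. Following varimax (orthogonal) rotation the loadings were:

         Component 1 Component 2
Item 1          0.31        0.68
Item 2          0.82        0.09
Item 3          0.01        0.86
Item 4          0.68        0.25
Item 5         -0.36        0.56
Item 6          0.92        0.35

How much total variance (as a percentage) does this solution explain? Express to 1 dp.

SS loadings by factor: 2.2070, 1.7087; total = 3.9157.
Total variance with 6 standardized items is 6, so the solution explains 3.9157/6 = 0.6526 = 65.26%.

65.3%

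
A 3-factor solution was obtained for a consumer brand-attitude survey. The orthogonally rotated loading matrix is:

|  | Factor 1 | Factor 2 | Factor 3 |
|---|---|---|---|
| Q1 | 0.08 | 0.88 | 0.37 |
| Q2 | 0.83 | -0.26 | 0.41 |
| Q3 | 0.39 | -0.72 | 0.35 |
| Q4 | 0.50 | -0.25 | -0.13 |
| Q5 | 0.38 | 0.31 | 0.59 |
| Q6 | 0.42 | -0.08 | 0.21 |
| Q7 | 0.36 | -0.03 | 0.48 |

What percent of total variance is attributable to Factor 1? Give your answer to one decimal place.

22.1%

SS loadings for Factor 1 = 0.08² + 0.83² + 0.39² + 0.50² + 0.38² + 0.42² + 0.36² = 1.5478
With 7 standardized items, total variance = 7. Proportion = 1.5478/7 = 0.2211 → 22.11%.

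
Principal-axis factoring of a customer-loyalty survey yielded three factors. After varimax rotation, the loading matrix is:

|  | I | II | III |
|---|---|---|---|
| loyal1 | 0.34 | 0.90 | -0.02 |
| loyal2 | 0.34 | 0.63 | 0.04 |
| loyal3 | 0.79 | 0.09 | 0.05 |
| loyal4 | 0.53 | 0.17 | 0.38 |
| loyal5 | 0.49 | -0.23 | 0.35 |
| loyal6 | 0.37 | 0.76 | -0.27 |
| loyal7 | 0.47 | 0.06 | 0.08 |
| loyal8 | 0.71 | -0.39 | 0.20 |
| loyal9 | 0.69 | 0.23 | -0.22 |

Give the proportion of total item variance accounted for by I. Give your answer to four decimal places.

SS loadings for I = 0.34² + 0.34² + 0.79² + 0.53² + 0.49² + 0.37² + 0.47² + 0.71² + 0.69² = 2.7143
Proportion of variance = 2.7143 / 9 = 0.3016.

0.3016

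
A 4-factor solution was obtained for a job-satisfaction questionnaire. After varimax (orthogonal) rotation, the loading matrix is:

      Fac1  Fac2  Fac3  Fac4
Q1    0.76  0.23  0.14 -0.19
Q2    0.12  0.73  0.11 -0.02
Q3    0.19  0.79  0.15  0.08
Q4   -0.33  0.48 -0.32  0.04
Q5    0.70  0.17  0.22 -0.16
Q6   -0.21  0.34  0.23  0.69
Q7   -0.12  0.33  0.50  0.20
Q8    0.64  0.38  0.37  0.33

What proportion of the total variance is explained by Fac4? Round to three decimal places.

SS loadings for Fac4 = (-0.19)² + (-0.02)² + 0.08² + 0.04² + (-0.16)² + 0.69² + 0.20² + 0.33² = 0.6951
Proportion of variance = 0.6951 / 8 = 0.0869.

0.087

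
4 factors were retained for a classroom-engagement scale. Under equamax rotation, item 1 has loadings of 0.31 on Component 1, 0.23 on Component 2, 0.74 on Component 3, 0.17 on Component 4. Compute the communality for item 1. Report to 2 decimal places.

h² = 0.31² + 0.23² + 0.74² + 0.17² = 0.0961 + 0.0529 + 0.5476 + 0.0289 = 0.7255

0.73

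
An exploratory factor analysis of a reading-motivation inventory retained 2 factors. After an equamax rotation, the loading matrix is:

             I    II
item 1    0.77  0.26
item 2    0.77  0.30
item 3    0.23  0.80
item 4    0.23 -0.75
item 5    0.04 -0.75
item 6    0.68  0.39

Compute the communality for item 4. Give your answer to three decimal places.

0.615

h² = 0.23² + (-0.75)² = 0.0529 + 0.5625 = 0.6154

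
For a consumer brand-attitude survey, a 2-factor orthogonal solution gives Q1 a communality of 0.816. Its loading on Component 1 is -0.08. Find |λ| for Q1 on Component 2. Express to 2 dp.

Under orthogonal rotation h² = Σλ², so λ_Component 2² = h² − (0.0064) = 0.816 − 0.0064 = 0.8096.
|λ| = √0.8096 = 0.8998.

0.90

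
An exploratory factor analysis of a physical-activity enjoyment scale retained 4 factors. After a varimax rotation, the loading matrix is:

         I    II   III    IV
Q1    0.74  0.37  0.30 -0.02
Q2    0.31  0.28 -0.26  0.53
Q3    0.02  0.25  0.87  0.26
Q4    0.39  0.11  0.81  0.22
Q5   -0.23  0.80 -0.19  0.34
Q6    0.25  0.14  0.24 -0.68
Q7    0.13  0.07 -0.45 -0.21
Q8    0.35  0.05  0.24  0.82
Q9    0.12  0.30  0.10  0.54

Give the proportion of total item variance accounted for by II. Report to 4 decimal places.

SS loadings for II = 0.37² + 0.28² + 0.25² + 0.11² + 0.80² + 0.14² + 0.07² + 0.05² + 0.30² = 1.0469
Proportion of variance = 1.0469 / 9 = 0.1163.

0.1163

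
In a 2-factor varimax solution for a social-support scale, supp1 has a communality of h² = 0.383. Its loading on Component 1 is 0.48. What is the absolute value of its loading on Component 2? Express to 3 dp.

Under orthogonal rotation h² = Σλ², so λ_Component 2² = h² − (0.2304) = 0.383 − 0.2304 = 0.1526.
|λ| = √0.1526 = 0.3906.

0.391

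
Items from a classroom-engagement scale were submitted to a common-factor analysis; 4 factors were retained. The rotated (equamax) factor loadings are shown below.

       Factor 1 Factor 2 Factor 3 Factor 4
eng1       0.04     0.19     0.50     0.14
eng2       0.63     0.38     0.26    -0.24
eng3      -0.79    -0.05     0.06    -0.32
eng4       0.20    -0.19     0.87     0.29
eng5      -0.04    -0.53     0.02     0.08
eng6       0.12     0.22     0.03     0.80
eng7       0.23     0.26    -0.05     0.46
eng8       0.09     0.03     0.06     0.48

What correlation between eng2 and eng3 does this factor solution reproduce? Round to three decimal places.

-0.424

r̂ = Σ λ_i·λ_j across factors = (0.63)(-0.79) + (0.38)(-0.05) + (0.26)(0.06) + (-0.24)(-0.32)
  = -0.4977 -0.0190 +0.0156 +0.0768 = -0.4243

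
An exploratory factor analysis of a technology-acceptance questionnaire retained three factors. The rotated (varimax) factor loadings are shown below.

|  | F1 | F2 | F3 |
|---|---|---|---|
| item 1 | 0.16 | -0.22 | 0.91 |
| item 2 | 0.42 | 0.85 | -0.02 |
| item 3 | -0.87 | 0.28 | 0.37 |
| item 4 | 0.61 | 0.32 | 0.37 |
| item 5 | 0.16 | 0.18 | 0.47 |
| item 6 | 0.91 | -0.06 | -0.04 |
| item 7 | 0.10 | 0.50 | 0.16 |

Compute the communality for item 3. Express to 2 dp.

h² = (-0.87)² + 0.28² + 0.37² = 0.7569 + 0.0784 + 0.1369 = 0.9722

0.97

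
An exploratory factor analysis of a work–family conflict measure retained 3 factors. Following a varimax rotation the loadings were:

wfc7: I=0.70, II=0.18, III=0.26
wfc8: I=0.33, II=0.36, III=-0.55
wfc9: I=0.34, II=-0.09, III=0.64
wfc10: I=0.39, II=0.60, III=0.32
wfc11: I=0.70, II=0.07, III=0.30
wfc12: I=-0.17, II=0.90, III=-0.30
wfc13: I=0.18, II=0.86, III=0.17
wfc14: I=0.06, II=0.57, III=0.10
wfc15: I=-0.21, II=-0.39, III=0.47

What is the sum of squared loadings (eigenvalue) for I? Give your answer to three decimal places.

SS loadings for I = 0.70² + 0.33² + 0.34² + 0.39² + 0.70² + (-0.17)² + 0.18² + 0.06² + (-0.21)² = 0.4900 + 0.1089 + 0.1156 + 0.1521 + 0.4900 + 0.0289 + 0.0324 + 0.0036 + 0.0441 = 1.4656

1.466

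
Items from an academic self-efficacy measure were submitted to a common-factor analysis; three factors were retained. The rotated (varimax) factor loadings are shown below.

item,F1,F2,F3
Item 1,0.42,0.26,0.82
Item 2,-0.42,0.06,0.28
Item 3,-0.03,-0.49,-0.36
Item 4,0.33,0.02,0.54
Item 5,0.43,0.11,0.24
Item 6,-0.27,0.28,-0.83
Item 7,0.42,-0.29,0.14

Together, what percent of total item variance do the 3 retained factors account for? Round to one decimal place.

Communalities: 0.9164, 0.2584, 0.3706, 0.4009, 0.2546, 0.8402, 0.2801; Σh² = 3.3212.
Total variance with 7 standardized items is 7, so the solution explains 3.3212/7 = 0.4745 = 47.45%.

47.4%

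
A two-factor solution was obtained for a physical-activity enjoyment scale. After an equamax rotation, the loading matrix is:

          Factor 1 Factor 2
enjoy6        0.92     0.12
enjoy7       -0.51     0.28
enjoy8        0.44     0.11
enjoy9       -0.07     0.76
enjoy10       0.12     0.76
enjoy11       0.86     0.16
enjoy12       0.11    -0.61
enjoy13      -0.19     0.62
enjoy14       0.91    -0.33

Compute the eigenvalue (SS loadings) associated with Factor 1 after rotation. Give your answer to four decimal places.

2.9353

SS loadings for Factor 1 = 0.92² + (-0.51)² + 0.44² + (-0.07)² + 0.12² + 0.86² + 0.11² + (-0.19)² + 0.91² = 0.8464 + 0.2601 + 0.1936 + 0.0049 + 0.0144 + 0.7396 + 0.0121 + 0.0361 + 0.8281 = 2.9353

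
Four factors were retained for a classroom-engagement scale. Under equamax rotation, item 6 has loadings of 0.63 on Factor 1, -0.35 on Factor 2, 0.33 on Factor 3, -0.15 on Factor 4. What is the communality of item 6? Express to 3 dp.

h² = 0.63² + (-0.35)² + 0.33² + (-0.15)² = 0.3969 + 0.1225 + 0.1089 + 0.0225 = 0.6508

0.651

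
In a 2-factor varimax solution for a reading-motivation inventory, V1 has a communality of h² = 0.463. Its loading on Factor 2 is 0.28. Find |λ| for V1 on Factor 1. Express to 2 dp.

Under orthogonal rotation h² = Σλ², so λ_Factor 1² = h² − (0.0784) = 0.463 − 0.0784 = 0.3846.
|λ| = √0.3846 = 0.6202.

0.62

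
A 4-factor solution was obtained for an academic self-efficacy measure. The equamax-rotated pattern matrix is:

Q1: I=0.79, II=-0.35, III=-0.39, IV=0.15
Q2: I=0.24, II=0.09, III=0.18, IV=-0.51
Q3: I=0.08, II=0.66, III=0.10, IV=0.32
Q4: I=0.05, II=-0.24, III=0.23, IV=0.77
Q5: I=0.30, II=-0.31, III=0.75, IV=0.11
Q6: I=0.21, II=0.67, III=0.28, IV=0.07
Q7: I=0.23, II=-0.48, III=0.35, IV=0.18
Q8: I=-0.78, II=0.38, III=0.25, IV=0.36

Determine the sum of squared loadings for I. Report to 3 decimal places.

1.486

SS loadings for I = 0.79² + 0.24² + 0.08² + 0.05² + 0.30² + 0.21² + 0.23² + (-0.78)² = 0.6241 + 0.0576 + 0.0064 + 0.0025 + 0.0900 + 0.0441 + 0.0529 + 0.6084 = 1.4860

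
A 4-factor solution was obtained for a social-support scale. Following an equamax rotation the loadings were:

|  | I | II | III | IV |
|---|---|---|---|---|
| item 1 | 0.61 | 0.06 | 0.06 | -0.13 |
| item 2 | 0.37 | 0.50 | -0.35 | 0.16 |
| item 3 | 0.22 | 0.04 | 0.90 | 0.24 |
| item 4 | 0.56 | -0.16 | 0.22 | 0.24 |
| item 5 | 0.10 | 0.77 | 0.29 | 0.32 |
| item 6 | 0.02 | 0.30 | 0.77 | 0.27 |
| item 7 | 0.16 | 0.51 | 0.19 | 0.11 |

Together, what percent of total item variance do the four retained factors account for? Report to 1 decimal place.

SS loadings by factor: 0.9070, 1.2238, 1.6976, 0.3451; total = 4.1735.
Total variance with 7 standardized items is 7, so the solution explains 4.1735/7 = 0.5962 = 59.62%.

59.6%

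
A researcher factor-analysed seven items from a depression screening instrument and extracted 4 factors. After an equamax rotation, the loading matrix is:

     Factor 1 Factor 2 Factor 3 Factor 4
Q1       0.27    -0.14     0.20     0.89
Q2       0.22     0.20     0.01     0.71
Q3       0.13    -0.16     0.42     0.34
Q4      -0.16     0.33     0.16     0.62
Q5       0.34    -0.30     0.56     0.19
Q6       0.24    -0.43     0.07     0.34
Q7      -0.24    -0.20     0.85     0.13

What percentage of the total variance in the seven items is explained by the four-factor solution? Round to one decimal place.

59.3%

Communalities: 0.9246, 0.5926, 0.3345, 0.5445, 0.5553, 0.3630, 0.8370; Σh² = 4.1515.
Total variance with 7 standardized items is 7, so the solution explains 4.1515/7 = 0.5931 = 59.31%.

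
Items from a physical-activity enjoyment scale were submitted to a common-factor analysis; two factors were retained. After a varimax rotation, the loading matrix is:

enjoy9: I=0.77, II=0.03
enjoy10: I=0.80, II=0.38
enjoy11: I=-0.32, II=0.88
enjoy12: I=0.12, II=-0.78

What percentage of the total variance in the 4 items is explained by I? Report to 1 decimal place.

SS loadings for I = 0.77² + 0.80² + (-0.32)² + 0.12² = 1.3497
With 4 standardized items, total variance = 4. Proportion = 1.3497/4 = 0.3374 → 33.74%.

33.7%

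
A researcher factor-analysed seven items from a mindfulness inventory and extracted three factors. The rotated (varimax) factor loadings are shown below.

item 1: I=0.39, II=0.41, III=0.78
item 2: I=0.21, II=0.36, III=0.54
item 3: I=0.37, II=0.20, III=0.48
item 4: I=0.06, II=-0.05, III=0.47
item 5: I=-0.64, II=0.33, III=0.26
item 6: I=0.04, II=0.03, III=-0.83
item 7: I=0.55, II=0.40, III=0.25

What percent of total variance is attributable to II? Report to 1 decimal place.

8.7%

SS loadings for II = 0.41² + 0.36² + 0.20² + (-0.05)² + 0.33² + 0.03² + 0.40² = 0.6100
With 7 standardized items, total variance = 7. Proportion = 0.6100/7 = 0.0871 → 8.71%.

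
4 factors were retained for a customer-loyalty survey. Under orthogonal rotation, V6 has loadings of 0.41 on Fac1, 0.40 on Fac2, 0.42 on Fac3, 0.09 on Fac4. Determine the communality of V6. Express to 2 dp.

h² = 0.41² + 0.40² + 0.42² + 0.09² = 0.1681 + 0.1600 + 0.1764 + 0.0081 = 0.5126

0.51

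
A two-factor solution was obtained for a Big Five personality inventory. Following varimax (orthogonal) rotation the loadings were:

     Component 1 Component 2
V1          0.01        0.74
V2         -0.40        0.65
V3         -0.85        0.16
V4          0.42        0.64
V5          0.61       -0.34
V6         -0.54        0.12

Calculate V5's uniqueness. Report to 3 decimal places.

h² = 0.61² + (-0.34)² = 0.3721 + 0.1156 = 0.4877
Uniqueness u² = 1 − h² = 1 − 0.4877 = 0.5123

0.512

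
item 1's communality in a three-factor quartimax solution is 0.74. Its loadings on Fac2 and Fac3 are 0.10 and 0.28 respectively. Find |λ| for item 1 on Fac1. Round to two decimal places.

0.81

Under orthogonal rotation h² = Σλ², so λ_Fac1² = h² − (0.0884) = 0.74 − 0.0884 = 0.6516.
|λ| = √0.6516 = 0.8072.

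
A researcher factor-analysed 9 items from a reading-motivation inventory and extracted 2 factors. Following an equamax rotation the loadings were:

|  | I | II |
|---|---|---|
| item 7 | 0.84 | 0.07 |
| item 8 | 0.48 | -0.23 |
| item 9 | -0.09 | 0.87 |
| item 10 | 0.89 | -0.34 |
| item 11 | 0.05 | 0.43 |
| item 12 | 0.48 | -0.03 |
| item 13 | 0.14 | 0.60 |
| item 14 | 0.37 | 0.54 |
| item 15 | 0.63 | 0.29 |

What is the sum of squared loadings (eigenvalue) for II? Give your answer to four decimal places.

SS loadings for II = 0.07² + (-0.23)² + 0.87² + (-0.34)² + 0.43² + (-0.03)² + 0.60² + 0.54² + 0.29² = 0.0049 + 0.0529 + 0.7569 + 0.1156 + 0.1849 + 0.0009 + 0.3600 + 0.2916 + 0.0841 = 1.8518

1.8518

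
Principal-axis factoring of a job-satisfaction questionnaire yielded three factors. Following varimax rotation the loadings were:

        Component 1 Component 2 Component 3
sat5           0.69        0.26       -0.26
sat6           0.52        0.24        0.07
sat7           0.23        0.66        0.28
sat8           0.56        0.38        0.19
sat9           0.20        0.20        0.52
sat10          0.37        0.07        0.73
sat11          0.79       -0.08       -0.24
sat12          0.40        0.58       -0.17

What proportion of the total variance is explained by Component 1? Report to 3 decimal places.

SS loadings for Component 1 = 0.69² + 0.52² + 0.23² + 0.56² + 0.20² + 0.37² + 0.79² + 0.40² = 2.0740
Proportion of variance = 2.0740 / 8 = 0.2593.

0.259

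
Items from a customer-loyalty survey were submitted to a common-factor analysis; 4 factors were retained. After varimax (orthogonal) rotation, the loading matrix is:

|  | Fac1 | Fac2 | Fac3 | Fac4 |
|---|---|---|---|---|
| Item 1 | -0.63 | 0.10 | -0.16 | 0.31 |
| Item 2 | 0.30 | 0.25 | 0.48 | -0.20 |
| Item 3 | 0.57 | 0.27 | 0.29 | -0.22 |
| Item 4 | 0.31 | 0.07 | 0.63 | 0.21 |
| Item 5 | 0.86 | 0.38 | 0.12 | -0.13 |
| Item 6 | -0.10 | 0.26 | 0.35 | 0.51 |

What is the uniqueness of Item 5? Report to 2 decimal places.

h² = 0.86² + 0.38² + 0.12² + (-0.13)² = 0.7396 + 0.1444 + 0.0144 + 0.0169 = 0.9153
Uniqueness u² = 1 − h² = 1 − 0.9153 = 0.0847

0.08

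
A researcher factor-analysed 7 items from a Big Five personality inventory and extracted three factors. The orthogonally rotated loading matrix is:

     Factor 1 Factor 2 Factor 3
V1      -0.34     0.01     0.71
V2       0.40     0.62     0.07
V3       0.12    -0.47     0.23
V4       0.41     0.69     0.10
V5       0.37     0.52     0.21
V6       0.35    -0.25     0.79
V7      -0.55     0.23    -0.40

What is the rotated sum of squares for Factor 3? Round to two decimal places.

1.40

SS loadings for Factor 3 = 0.71² + 0.07² + 0.23² + 0.10² + 0.21² + 0.79² + (-0.40)² = 0.5041 + 0.0049 + 0.0529 + 0.0100 + 0.0441 + 0.6241 + 0.1600 = 1.4001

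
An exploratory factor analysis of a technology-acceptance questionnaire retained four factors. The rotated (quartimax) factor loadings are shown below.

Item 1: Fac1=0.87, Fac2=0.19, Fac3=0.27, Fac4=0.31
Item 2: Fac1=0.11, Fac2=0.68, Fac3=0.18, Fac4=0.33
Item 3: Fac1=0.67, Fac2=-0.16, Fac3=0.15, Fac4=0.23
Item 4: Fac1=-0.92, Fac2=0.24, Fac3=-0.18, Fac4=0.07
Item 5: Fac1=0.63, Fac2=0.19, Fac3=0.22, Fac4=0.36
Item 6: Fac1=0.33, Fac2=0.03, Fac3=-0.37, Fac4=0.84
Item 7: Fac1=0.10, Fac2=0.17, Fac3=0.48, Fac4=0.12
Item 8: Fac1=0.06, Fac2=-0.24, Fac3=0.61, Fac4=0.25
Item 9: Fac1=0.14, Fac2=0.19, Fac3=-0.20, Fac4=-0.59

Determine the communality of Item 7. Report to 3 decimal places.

h² = 0.10² + 0.17² + 0.48² + 0.12² = 0.0100 + 0.0289 + 0.2304 + 0.0144 = 0.2837

0.284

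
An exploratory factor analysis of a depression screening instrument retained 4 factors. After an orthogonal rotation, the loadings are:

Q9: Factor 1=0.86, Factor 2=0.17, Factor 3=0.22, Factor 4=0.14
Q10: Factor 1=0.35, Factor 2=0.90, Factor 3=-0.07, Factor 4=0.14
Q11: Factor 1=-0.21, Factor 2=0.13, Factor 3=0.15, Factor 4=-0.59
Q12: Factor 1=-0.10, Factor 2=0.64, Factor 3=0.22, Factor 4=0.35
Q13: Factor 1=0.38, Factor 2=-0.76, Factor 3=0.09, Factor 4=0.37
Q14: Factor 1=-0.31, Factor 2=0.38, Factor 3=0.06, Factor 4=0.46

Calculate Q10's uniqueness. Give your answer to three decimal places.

h² = 0.35² + 0.90² + (-0.07)² + 0.14² = 0.1225 + 0.8100 + 0.0049 + 0.0196 = 0.9570
Uniqueness u² = 1 − h² = 1 − 0.9570 = 0.0430

0.043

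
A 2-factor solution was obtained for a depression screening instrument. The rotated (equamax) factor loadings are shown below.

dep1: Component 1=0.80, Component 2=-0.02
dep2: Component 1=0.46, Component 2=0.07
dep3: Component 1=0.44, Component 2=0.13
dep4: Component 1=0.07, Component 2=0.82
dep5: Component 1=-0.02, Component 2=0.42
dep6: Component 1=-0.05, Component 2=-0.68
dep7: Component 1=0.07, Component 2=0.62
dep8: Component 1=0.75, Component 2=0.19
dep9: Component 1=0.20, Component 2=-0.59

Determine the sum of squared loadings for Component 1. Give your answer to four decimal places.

SS loadings for Component 1 = 0.80² + 0.46² + 0.44² + 0.07² + (-0.02)² + (-0.05)² + 0.07² + 0.75² + 0.20² = 0.6400 + 0.2116 + 0.1936 + 0.0049 + 0.0004 + 0.0025 + 0.0049 + 0.5625 + 0.0400 = 1.6604

1.6604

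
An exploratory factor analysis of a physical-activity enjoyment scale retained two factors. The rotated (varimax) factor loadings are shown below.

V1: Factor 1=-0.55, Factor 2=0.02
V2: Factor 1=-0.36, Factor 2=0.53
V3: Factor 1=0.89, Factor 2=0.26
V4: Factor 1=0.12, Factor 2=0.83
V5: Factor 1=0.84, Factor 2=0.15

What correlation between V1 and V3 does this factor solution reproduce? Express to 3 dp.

-0.484

r̂ = Σ λ_i·λ_j across factors = (-0.55)(0.89) + (0.02)(0.26)
  = -0.4895 +0.0052 = -0.4843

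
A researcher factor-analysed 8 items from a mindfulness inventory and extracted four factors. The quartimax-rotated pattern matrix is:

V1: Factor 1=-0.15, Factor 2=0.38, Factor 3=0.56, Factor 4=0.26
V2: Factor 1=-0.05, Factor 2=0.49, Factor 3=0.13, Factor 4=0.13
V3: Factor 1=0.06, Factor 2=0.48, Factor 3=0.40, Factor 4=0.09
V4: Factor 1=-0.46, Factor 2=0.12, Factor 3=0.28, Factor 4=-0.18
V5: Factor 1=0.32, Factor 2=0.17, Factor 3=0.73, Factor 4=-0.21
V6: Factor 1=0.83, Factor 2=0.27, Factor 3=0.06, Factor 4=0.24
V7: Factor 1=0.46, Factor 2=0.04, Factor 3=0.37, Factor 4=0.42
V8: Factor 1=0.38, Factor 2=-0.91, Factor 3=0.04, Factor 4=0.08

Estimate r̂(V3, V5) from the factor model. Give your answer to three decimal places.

0.374

r̂ = Σ λ_i·λ_j across factors = (0.06)(0.32) + (0.48)(0.17) + (0.40)(0.73) + (0.09)(-0.21)
  = +0.0192 +0.0816 +0.2920 -0.0189 = 0.3739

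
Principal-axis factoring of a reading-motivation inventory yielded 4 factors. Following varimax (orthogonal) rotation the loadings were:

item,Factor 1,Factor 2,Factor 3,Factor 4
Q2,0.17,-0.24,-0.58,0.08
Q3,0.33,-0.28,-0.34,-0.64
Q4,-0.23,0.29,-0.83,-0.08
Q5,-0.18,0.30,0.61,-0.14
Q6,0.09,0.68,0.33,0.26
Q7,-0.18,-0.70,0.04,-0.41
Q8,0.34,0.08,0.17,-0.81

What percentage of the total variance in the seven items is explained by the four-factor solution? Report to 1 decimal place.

SS loadings by factor: 0.3792, 1.2689, 1.6524, 1.3338; total = 4.6343.
Total variance with 7 standardized items is 7, so the solution explains 4.6343/7 = 0.6620 = 66.20%.

66.2%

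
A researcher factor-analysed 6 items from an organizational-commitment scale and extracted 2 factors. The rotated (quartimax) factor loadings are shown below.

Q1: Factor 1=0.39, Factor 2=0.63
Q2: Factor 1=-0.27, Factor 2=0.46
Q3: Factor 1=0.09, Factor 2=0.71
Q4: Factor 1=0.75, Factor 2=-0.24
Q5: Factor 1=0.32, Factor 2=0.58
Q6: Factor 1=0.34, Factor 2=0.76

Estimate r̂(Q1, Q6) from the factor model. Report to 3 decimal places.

0.611

r̂ = Σ λ_i·λ_j across factors = (0.39)(0.34) + (0.63)(0.76)
  = +0.1326 +0.4788 = 0.6114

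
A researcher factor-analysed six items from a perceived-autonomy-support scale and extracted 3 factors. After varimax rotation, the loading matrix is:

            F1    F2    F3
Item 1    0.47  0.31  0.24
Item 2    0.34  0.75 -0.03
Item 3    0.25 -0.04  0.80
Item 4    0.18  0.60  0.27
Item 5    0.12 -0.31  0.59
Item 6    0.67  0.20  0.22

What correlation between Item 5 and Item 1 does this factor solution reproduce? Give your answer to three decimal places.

0.102

r̂ = Σ λ_i·λ_j across factors = (0.12)(0.47) + (-0.31)(0.31) + (0.59)(0.24)
  = +0.0564 -0.0961 +0.1416 = 0.1019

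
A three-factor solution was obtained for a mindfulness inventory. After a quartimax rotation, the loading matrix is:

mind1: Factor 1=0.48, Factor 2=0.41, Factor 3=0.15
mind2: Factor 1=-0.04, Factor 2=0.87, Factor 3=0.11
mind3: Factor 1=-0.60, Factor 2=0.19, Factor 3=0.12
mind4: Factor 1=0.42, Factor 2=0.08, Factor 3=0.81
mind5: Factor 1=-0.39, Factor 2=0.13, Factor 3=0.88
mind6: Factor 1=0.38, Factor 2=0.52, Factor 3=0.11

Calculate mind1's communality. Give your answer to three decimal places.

h² = 0.48² + 0.41² + 0.15² = 0.2304 + 0.1681 + 0.0225 = 0.4210

0.421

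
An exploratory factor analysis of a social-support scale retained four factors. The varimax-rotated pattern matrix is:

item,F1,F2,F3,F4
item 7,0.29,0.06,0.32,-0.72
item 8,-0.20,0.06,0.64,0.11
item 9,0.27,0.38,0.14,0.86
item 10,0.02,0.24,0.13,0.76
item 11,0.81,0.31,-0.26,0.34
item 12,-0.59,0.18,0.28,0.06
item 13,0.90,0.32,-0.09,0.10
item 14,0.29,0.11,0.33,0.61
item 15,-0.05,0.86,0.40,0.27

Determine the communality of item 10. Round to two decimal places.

0.65

h² = 0.02² + 0.24² + 0.13² + 0.76² = 0.0004 + 0.0576 + 0.0169 + 0.5776 = 0.6525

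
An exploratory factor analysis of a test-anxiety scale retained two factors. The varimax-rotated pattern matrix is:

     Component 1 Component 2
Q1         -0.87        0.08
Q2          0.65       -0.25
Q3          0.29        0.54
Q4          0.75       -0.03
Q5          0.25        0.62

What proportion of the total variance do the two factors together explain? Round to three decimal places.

Communalities: 0.7633, 0.4850, 0.3757, 0.5634, 0.4469; Σh² = 2.6343.
Total variance with 5 standardized items is 5, so the solution explains 2.6343/5 = 0.5269.

0.527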